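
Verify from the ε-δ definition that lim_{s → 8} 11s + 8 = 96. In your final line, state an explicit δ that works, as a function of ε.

δ = ε/11

Suppose ε > 0. We need δ > 0 so that 0 < |s − 8| < δ implies |(11s + 8) − 96| < ε.
Since (11s + 8) − 96 = 11(s − 8), we have |(11s + 8) − 96| = 11|s − 8|.
Thus it suffices that |s − 8| < ε/11.
Take δ = ε/11. If 0 < |s − 8| < δ then |(11s + 8) − 96| = 11|s − 8| < 11·(ε/11) = ε.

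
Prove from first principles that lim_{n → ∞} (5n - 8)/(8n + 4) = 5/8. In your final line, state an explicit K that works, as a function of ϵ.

K = (21/16)/ϵ

Let ϵ > 0. For n ≥ 1, |(5n - 8)/(8n + 4) − (5/8)| = |-84|/(8(8n + 4)) = 84/(8(8n + 4)).
Since 8n + 4 ≥ 8n for n ≥ 1, this is ≤ 84/(8·8n) = (21/16)/n.
So |(5n - 8)/(8n + 4) − (5/8)| < ϵ whenever n > (21/16)/ϵ.
Take K = (21/16)/ϵ. If n > K then |(5n - 8)/(8n + 4) − (5/8)| ≤ (21/16)/n < ϵ.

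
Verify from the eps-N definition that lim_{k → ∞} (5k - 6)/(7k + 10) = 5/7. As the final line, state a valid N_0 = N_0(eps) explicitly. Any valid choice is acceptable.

Let eps > 0 be given. For k ≥ 1, |(5k - 6)/(7k + 10) − (5/7)| = |-92|/(7(7k + 10)) = 92/(7(7k + 10)).
Since 7k + 10 ≥ 7k for k ≥ 1, this is ≤ 92/(7·7k) = (92/49)/k.
So |(5k - 6)/(7k + 10) − (5/7)| < eps whenever k > (92/49)/eps.
Take N_0 = (92/49)/eps. If k > N_0 then |(5k - 6)/(7k + 10) − (5/7)| ≤ (92/49)/k < eps.

N_0 = (92/49)/eps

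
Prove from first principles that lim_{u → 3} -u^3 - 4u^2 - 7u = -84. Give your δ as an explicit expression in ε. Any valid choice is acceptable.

Fix ε > 0. We want δ > 0 such that 0 < |u − 3| < δ implies |(-u^3 - 4u^2 - 7u) + 84| < ε.
(-u^3 - 4u^2 - 7u) + 84 = -u^3 - 4u^2 - 7u + 84 = (u − 3)(-u^2 - 7u - 28).
So |(-u^3 - 4u^2 - 7u) + 84| = |u − 3|·|-u^2 - 7u - 28|.
Require δ ≤ 1. Then |u − 3| < 1 gives |u| < 4, and by the triangle inequality |-u^2 - 7u - 28| ≤ 4^2 + 7·4 + 28 = 72.
Hence |(-u^3 - 4u^2 - 7u) + 84| ≤ 72|u − 3| < ε provided |u − 3| < ε/72.
Take δ = min(1, ε/72). Then 0 < |u − 3| < δ gives both |u − 3| < 1 and |u − 3| < ε/72, so |(-u^3 - 4u^2 - 7u) + 84| < ε.

δ = min(1, ε/72)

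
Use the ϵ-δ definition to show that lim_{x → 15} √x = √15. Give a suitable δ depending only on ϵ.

δ = min(15, √15·ϵ)

Fix ϵ > 0. We want δ > 0 such that 0 < |x − 15| < δ implies |√x − √15| < ϵ.
Rationalise: √x − √15 = (x − 15)/(√x + √15), so |√x − √15| = |x − 15|/(√x + √15).
Restrict δ ≤ 15 so that |x − 15| < 15 forces x > 0, and then √x + √15 > √15.
Hence |√x − √15| < |x − 15|/√15, which is < ϵ once |x − 15| < √15·ϵ.
Take δ = min(15, √15·ϵ). If 0 < |x − 15| < δ then x > 0 and |√x − √15| < |x − 15|/√15 < ϵ.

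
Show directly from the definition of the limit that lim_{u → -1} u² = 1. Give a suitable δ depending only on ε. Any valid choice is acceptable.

δ = min(1, ε/3)

Suppose ε > 0. We seek δ > 0 with 0 < |u + 1| < δ ⇒ |u² − 1| < ε.
Factor: u² − 1 = (u + 1)(u - 1), so |u² − 1| = |u + 1|·|u - 1|.
Impose δ ≤ 1 so that |u| < 2; then |u - 1| ≤ 3.
Hence |u² − 1| ≤ 3|u + 1|, which is < ε once |u + 1| < ε/3.
Take δ = min(1, ε/3). If 0 < |u + 1| < δ then both bounds hold and |u² − 1| ≤ 3|u + 1| < 3·(ε/3) = ε.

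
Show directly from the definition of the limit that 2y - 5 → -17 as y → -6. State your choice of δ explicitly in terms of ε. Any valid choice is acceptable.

δ = ε/2

Suppose ε > 0. We need δ > 0 so that 0 < |y + 6| < δ implies |(2y - 5) + 17| < ε.
Since (2y - 5) + 17 = 2(y + 6), we have |(2y - 5) + 17| = 2|y + 6|.
So 2|y + 6| < ε exactly when |y + 6| < ε/2.
Choosing δ = ε/2 gives |(2y - 5) + 17| = 2|y + 6| < ε whenever |y + 6| < δ.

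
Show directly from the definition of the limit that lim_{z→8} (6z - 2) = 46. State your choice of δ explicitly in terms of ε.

δ = ε/6

Let ε > 0 be given. We need δ > 0 so that 0 < |z − 8| < δ implies |(6z - 2) − 46| < ε.
Since (6z - 2) − 46 = 6(z − 8), we have |(6z - 2) − 46| = 6|z − 8|.
So 6|z − 8| < ε exactly when |z − 8| < ε/6.
Take δ = ε/6. If 0 < |z − 8| < δ then |(6z - 2) − 46| = 6|z − 8| < 6·(ε/6) = ε.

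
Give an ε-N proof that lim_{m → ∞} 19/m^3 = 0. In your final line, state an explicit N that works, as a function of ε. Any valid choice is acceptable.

Fix ε > 0. For m ≥ 1, |19/m^3 − 0| = 19/m^3.
19/m^3 < ε ⇔ m^3 > 19/ε ⇔ m > (19/ε)^{1/3}.
Take N = (19/ε)^{1/3}. Then m > N implies 19/m^3 < ε.

N = (19/ε)^{1/3}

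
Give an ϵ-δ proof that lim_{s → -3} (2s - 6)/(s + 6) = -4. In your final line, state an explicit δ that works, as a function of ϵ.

δ = min(3/2, (1/4)ϵ)

Let ϵ > 0. We want δ > 0 with 0 < |s + 3| < δ ⇒ |(2s - 6)/(s + 6) + 4| < ϵ.
Combining over a common denominator, (2s - 6)/(s + 6) + 4 = [(2s - 6)·3 − (-12)·(s + 6)] / [3·(s + 6)] = 18(s + 3) / (3(s + 6)).
So |(2s - 6)/(s + 6) + 4| = 18|s + 3| / (3·|s + 6|).
Require δ ≤ 3/2, so |s + 6| ≥ |3| − |s + 3| > 3 − 3/2 = 3/2.
Hence |(2s - 6)/(s + 6) + 4| < 18|s + 3|/(3·(3/2)) = 4|s + 3|, which is < ϵ once |s + 3| < (1/4)ϵ.
Take δ = min(3/2, (1/4)ϵ). Then 0 < |s + 3| < δ forces both bounds, so |(2s - 6)/(s + 6) + 4| < ϵ.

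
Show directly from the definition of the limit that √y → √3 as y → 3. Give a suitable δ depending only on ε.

Suppose ε > 0. We want δ > 0 such that 0 < |y − 3| < δ implies |√y − √3| < ε.
Multiplying by the conjugate, |√y − √3| = |y − 3|/(√y + √3).
Restrict δ ≤ 3 so that |y − 3| < 3 forces y > 0, and then √y + √3 > √3.
Hence |√y − √3| < |y − 3|/√3, which is < ε once |y − 3| < √3·ε.
Take δ = min(3, √3·ε). If 0 < |y − 3| < δ then y > 0 and |√y − √3| < |y − 3|/√3 < ε.

δ = min(3, √3·ε)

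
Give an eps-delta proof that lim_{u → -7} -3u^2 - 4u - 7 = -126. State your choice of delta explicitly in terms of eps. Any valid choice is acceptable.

Fix eps > 0. We want delta > 0 such that 0 < |u + 7| < delta implies |(-3u^2 - 4u - 7) + 126| < eps.
(-3u^2 - 4u - 7) + 126 = -3u^2 - 4u + 119 = (u + 7)(-3u + 17).
So |(-3u^2 - 4u - 7) + 126| = |u + 7|·|-3u + 17|.
Require delta ≤ 1. Then |u + 7| < 1 gives |u| < 8, and by the triangle inequality |-3u + 17| ≤ 3·8 + 17 = 41.
Hence |(-3u^2 - 4u - 7) + 126| ≤ 41|u + 7| < eps provided |u + 7| < eps/41.
Choosing delta = min(1, eps/41) ensures both conditions, hence |(-3u^2 - 4u - 7) + 126| < eps.

delta = min(1, eps/41)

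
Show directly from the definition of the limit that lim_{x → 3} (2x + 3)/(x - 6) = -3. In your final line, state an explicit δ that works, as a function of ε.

Let ε > 0 be given. We want δ > 0 with 0 < |x − 3| < δ ⇒ |(2x + 3)/(x - 6) + 3| < ε.
Combining over a common denominator, (2x + 3)/(x - 6) + 3 = [(2x + 3)·(-3) − 9·(x - 6)] / [(-3)·(x - 6)] = -15(x − 3) / ((-3)(x - 6)).
So |(2x + 3)/(x - 6) + 3| = 15|x − 3| / (3·|x − 6|).
Require δ ≤ 3/2, so |x − 6| ≥ |-3| − |x − 3| > 3 − 3/2 = 3/2.
Hence |(2x + 3)/(x - 6) + 3| < 15|x − 3|/(3·(3/2)) = (10/3)|x − 3|, which is < ε once |x − 3| < (3/10)ε.
Take δ = min(3/2, (3/10)ε). Then 0 < |x − 3| < δ forces both bounds, so |(2x + 3)/(x - 6) + 3| < ε.

δ = min(3/2, (3/10)ε)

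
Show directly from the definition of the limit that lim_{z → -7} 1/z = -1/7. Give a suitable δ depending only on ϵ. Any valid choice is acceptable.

Let ϵ > 0 be given. We seek δ > 0 such that 0 < |z + 7| < δ implies |1/z + 1/7| < ϵ.
|1/z + 1/7| = |-7 − z|/(7·|z|) = |z + 7|/(7|z|).
Require δ ≤ 7/2 so that |z| > 7 − 7/2 = 7/2, hence 7|z| > 49/2.
Then |1/z + 1/7| < |z + 7|/(49/2), which is < ϵ when |z + 7| < (49/2)ϵ.
Take δ = min(7/2, (49/2)ϵ). Then 0 < |z + 7| < δ gives both |z + 7| < 7/2 and |z + 7| < (49/2)ϵ, so |1/z + 1/7| < ϵ.

δ = min(7/2, (49/2)ϵ)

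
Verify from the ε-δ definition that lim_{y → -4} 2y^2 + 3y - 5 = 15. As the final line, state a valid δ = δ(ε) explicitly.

Let ε > 0 be given. We want δ > 0 such that 0 < |y + 4| < δ implies |(2y^2 + 3y - 5) − 15| < ε.
(2y^2 + 3y - 5) − 15 = 2y^2 + 3y - 20 = (y + 4)(2y - 5).
So |(2y^2 + 3y - 5) − 15| = |y + 4|·|2y - 5|.
Assume first that |y + 4| < 1, so |y| < 5. Then |2y - 5| ≤ 2·5 + 5 = 15.
Hence |(2y^2 + 3y - 5) − 15| ≤ 15|y + 4| < ε provided |y + 4| < ε/15.
Take δ = min(1, ε/15). Then 0 < |y + 4| < δ gives both |y + 4| < 1 and |y + 4| < ε/15, so |(2y^2 + 3y - 5) − 15| < ε.

δ = min(1, ε/15)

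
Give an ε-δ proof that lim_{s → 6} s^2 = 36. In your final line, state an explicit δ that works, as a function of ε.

δ = min(1, ε/13)

Suppose ε > 0. We seek δ > 0 with 0 < |s − 6| < δ ⇒ |s^2 − 36| < ε.
Factor: s^2 − 36 = (s − 6)(s + 6), so |s^2 − 36| = |s − 6|·|s + 6|.
Restrict δ ≤ 1. Then |s − 6| < 1 gives |s| < 7, so by the triangle inequality |s + 6| ≤ 7 + 6 = 13.
Hence |s^2 − 36| ≤ 13|s − 6|, which is < ε once |s − 6| < ε/13.
Take δ = min(1, ε/13). If 0 < |s − 6| < δ then both bounds hold and |s^2 − 36| ≤ 13|s − 6| < 13·(ε/13) = ε.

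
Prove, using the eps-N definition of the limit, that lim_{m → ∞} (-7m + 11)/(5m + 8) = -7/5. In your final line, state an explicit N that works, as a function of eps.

N = (111/25)/eps

Let eps > 0. For m ≥ 1, |(-7m + 11)/(5m + 8) + 7/5| = |111|/(5(5m + 8)) = 111/(5(5m + 8)).
Since 5m + 8 ≥ 5m for m ≥ 1, this is ≤ 111/(5·5m) = (111/25)/m.
So |(-7m + 11)/(5m + 8) + 7/5| < eps whenever m > (111/25)/eps.
Take N = (111/25)/eps. If m > N then |(-7m + 11)/(5m + 8) + 7/5| ≤ (111/25)/m < eps.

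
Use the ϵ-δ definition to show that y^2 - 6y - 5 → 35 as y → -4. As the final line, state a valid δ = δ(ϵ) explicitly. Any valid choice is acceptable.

Fix ϵ > 0. We want δ > 0 such that 0 < |y + 4| < δ implies |(y^2 - 6y - 5) − 35| < ϵ.
(y^2 - 6y - 5) − 35 = y^2 - 6y - 40 = (y + 4)(y - 10).
So |(y^2 - 6y - 5) − 35| = |y + 4|·|y - 10|.
Assume first that |y + 4| < 1, so |y| < 5. Then |y - 10| ≤ 5 + 10 = 15.
Hence |(y^2 - 6y - 5) − 35| ≤ 15|y + 4| < ϵ provided |y + 4| < ϵ/15.
Take δ = min(1, ϵ/15). Then 0 < |y + 4| < δ gives both |y + 4| < 1 and |y + 4| < ϵ/15, so |(y^2 - 6y - 5) − 35| < ϵ.

δ = min(1, ϵ/15)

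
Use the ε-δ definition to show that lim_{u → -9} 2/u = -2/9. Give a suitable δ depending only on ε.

δ = min(9/2, (81/4)ε)

Let ε > 0. We seek δ > 0 such that 0 < |u + 9| < δ implies |2/u + 2/9| < ε.
|2/u + 2/9| = 2·|-9 − u|/(9·|u|) = 2|u + 9|/(9|u|).
Require δ ≤ 9/2 so that |u| > 9 − 9/2 = 9/2, hence 9|u| > 81/2.
Then |2/u + 2/9| < 2|u + 9|/(81/2), which is < ε when |u + 9| < (81/4)ε.
Take δ = min(9/2, (81/4)ε). Then 0 < |u + 9| < δ gives both |u + 9| < 9/2 and |u + 9| < (81/4)ε, so |2/u + 2/9| < ε.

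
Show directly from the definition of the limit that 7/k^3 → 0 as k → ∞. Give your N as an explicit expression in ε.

N = (7/ε)^{1/3}

Suppose ε > 0. For k ≥ 1, |7/k^3 − 0| = 7/k^3.
7/k^3 < ε ⇔ k^3 > 7/ε ⇔ k > (7/ε)^{1/3}.
Take N = (7/ε)^{1/3}. Then k > N implies 7/k^3 < ε.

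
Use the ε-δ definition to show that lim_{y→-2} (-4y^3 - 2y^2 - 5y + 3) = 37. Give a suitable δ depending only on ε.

δ = min(2, ε/105)

Suppose ε > 0. We want δ > 0 such that 0 < |y + 2| < δ implies |(-4y^3 - 2y^2 - 5y + 3) − 37| < ε.
(-4y^3 - 2y^2 - 5y + 3) − 37 = -4y^3 - 2y^2 - 5y - 34 = (y + 2)(-4y^2 + 6y - 17).
So |(-4y^3 - 2y^2 - 5y + 3) − 37| = |y + 2|·|-4y^2 + 6y - 17|.
Assume first that |y + 2| < 2, so |y| < 4. Then |-4y^2 + 6y - 17| ≤ 4·4^2 + 6·4 + 17 = 105.
Hence |(-4y^3 - 2y^2 - 5y + 3) − 37| ≤ 105|y + 2| < ε provided |y + 2| < ε/105.
Take δ = min(2, ε/105). Then 0 < |y + 2| < δ gives both |y + 2| < 2 and |y + 2| < ε/105, so |(-4y^3 - 2y^2 - 5y + 3) − 37| < ε.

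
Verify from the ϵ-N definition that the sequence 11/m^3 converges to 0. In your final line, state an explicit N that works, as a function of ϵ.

N = (11/ϵ)^{1/3}

Fix ϵ > 0. For m ≥ 1, |11/m^3 − 0| = 11/m^3.
11/m^3 < ϵ ⇔ m^3 > 11/ϵ ⇔ m > (11/ϵ)^{1/3}.
Take N = (11/ϵ)^{1/3}. Then m > N implies 11/m^3 < ϵ.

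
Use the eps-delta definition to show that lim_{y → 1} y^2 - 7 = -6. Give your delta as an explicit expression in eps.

delta = min(1, eps/3)

Suppose eps > 0. We want delta > 0 such that 0 < |y − 1| < delta implies |(y^2 - 7) + 6| < eps.
(y^2 - 7) + 6 = y^2 - 1 = (y − 1)(y + 1).
So |(y^2 - 7) + 6| = |y − 1|·|y + 1|.
Require delta ≤ 1. Then |y − 1| < 1 gives |y| < 2, and by the triangle inequality |y + 1| ≤ 2 + 1 = 3.
Hence |(y^2 - 7) + 6| ≤ 3|y − 1| < eps provided |y − 1| < eps/3.
Take delta = min(1, eps/3). Then 0 < |y − 1| < delta gives both |y − 1| < 1 and |y − 1| < eps/3, so |(y^2 - 7) + 6| < eps.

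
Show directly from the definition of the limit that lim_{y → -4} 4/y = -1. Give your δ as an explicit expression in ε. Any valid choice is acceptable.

δ = min(2, 2ε)

Suppose ε > 0. We seek δ > 0 such that 0 < |y + 4| < δ implies |4/y + 1| < ε.
|4/y + 1| = 4·|-4 − y|/(4·|y|) = 4|y + 4|/(4|y|).
Require δ ≤ 2 so that |y| > 4 − 2 = 2, hence 4|y| > 8.
Then |4/y + 1| < 4|y + 4|/8, which is < ε when |y + 4| < 2ε.
Take δ = min(2, 2ε). Then 0 < |y + 4| < δ gives both |y + 4| < 2 and |y + 4| < 2ε, so |4/y + 1| < ε.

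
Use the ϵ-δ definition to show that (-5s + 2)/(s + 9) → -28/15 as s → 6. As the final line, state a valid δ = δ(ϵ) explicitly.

δ = min(15/2, (225/94)ϵ)

Let ϵ > 0. We want δ > 0 with 0 < |s − 6| < δ ⇒ |(-5s + 2)/(s + 9) + 28/15| < ϵ.
Combining over a common denominator, (-5s + 2)/(s + 9) + 28/15 = [(-5s + 2)·15 − (-28)·(s + 9)] / [15·(s + 9)] = -47(s − 6) / (15(s + 9)).
So |(-5s + 2)/(s + 9) + 28/15| = 47|s − 6| / (15·|s + 9|).
Require δ ≤ 15/2, so |s + 9| ≥ |15| − |s − 6| > 15 − 15/2 = 15/2.
Hence |(-5s + 2)/(s + 9) + 28/15| < 47|s − 6|/(15·(15/2)) = (94/225)|s − 6|, which is < ϵ once |s − 6| < (225/94)ϵ.
Take δ = min(15/2, (225/94)ϵ). Then 0 < |s − 6| < δ forces both bounds, so |(-5s + 2)/(s + 9) + 28/15| < ϵ.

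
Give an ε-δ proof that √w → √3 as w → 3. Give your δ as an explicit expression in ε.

Let ε > 0 be given. We want δ > 0 such that 0 < |w − 3| < δ implies |√w − √3| < ε.
Multiplying by the conjugate, |√w − √3| = |w − 3|/(√w + √3).
Restrict δ ≤ 3 so that |w − 3| < 3 forces w > 0, and then √w + √3 > √3.
Hence |√w − √3| < |w − 3|/√3, which is < ε once |w − 3| < √3·ε.
Take δ = min(3, √3·ε). If 0 < |w − 3| < δ then w > 0 and |√w − √3| < |w − 3|/√3 < ε.

δ = min(3, √3·ε)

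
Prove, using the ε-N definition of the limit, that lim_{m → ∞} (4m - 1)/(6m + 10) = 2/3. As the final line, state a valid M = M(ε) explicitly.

Let ε > 0. For m ≥ 1, |(4m - 1)/(6m + 10) − (2/3)| = |-46|/(6(6m + 10)) = 46/(6(6m + 10)).
Since 6m + 10 ≥ 6m for m ≥ 1, this is ≤ 46/(6·6m) = (23/18)/m.
So |(4m - 1)/(6m + 10) − (2/3)| < ε whenever m > (23/18)/ε.
Take M = (23/18)/ε. If m > M then |(4m - 1)/(6m + 10) − (2/3)| ≤ (23/18)/m < ε.

M = (23/18)/ε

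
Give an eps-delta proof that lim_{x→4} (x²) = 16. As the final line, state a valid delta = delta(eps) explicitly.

Let eps > 0. We seek delta > 0 with 0 < |x − 4| < delta ⇒ |x² − 16| < eps.
Factor: x² − 16 = (x − 4)(x + 4), so |x² − 16| = |x − 4|·|x + 4|.
Impose delta ≤ 1 so that |x| < 5; then |x + 4| ≤ 9.
Hence |x² − 16| ≤ 9|x − 4|, which is < eps once |x − 4| < eps/9.
Take delta = min(1, eps/9). If 0 < |x − 4| < delta then both bounds hold and |x² − 16| ≤ 9|x − 4| < 9·(eps/9) = eps.

delta = min(1, eps/9)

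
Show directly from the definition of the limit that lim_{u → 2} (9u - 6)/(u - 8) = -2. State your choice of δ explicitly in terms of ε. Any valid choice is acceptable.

δ = min(3, (3/11)ε)

Fix ε > 0. We want δ > 0 with 0 < |u − 2| < δ ⇒ |(9u - 6)/(u - 8) + 2| < ε.
Combining over a common denominator, (9u - 6)/(u - 8) + 2 = [(9u - 6)·(-6) − 12·(u - 8)] / [(-6)·(u - 8)] = -66(u − 2) / ((-6)(u - 8)).
So |(9u - 6)/(u - 8) + 2| = 66|u − 2| / (6·|u − 8|).
Require δ ≤ 3, so |u − 8| ≥ |-6| − |u − 2| > 6 − 3 = 3.
Hence |(9u - 6)/(u - 8) + 2| < 66|u − 2|/(6·3) = (11/3)|u − 2|, which is < ε once |u − 2| < (3/11)ε.
Take δ = min(3, (3/11)ε). Then 0 < |u − 2| < δ forces both bounds, so |(9u - 6)/(u - 8) + 2| < ε.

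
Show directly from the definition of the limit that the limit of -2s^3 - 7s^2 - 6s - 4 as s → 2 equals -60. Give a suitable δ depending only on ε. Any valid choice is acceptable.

Let ε > 0 be given. We want δ > 0 such that 0 < |s − 2| < δ implies |(-2s^3 - 7s^2 - 6s - 4) + 60| < ε.
(-2s^3 - 7s^2 - 6s - 4) + 60 = -2s^3 - 7s^2 - 6s + 56 = (s − 2)(-2s^2 - 11s - 28).
So |(-2s^3 - 7s^2 - 6s - 4) + 60| = |s − 2|·|-2s^2 - 11s - 28|.
Assume first that |s − 2| < 1, so |s| < 3. Then |-2s^2 - 11s - 28| ≤ 2·3^2 + 11·3 + 28 = 79.
Hence |(-2s^3 - 7s^2 - 6s - 4) + 60| ≤ 79|s − 2| < ε provided |s − 2| < ε/79.
Choosing δ = min(1, ε/79) ensures both conditions, hence |(-2s^3 - 7s^2 - 6s - 4) + 60| < ε.

δ = min(1, ε/79)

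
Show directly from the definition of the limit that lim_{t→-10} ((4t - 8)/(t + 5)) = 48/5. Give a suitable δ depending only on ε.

δ = min(5/2, (25/56)ε)

Let ε > 0. We want δ > 0 with 0 < |t + 10| < δ ⇒ |(4t - 8)/(t + 5) − (48/5)| < ε.
Combining over a common denominator, (4t - 8)/(t + 5) − (48/5) = [(4t - 8)·(-5) − (-48)·(t + 5)] / [(-5)·(t + 5)] = 28(t + 10) / ((-5)(t + 5)).
So |(4t - 8)/(t + 5) − (48/5)| = 28|t + 10| / (5·|t + 5|).
Restrict δ ≤ 5/2. Then |t + 10| < 5/2 gives |t + 5| = |(t + 10) + (-5)| ≥ 5 − 5/2 = 5/2.
Hence |(4t - 8)/(t + 5) − (48/5)| < 28|t + 10|/(5·(5/2)) = (56/25)|t + 10|, which is < ε once |t + 10| < (25/56)ε.
Take δ = min(5/2, (25/56)ε). Then 0 < |t + 10| < δ forces both bounds, so |(4t - 8)/(t + 5) − (48/5)| < ε.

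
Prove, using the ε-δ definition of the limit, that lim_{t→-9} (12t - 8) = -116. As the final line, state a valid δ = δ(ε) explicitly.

Let ε > 0. We need δ > 0 so that 0 < |t + 9| < δ implies |(12t - 8) + 116| < ε.
Since (12t - 8) + 116 = 12(t + 9), we have |(12t - 8) + 116| = 12|t + 9|.
Thus it suffices that |t + 9| < ε/12.
Choosing δ = ε/12 gives |(12t - 8) + 116| = 12|t + 9| < ε whenever |t + 9| < δ.

δ = ε/12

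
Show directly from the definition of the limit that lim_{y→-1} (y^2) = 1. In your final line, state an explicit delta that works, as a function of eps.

delta = min(1, eps/3)

Suppose eps > 0. We seek delta > 0 with 0 < |y + 1| < delta ⇒ |y^2 − 1| < eps.
Factor: y^2 − 1 = (y + 1)(y - 1), so |y^2 − 1| = |y + 1|·|y - 1|.
Restrict delta ≤ 1. Then |y + 1| < 1 gives |y| < 2, so by the triangle inequality |y - 1| ≤ 2 + 1 = 3.
Hence |y^2 − 1| ≤ 3|y + 1|, which is < eps once |y + 1| < eps/3.
Take delta = min(1, eps/3). If 0 < |y + 1| < delta then both bounds hold and |y^2 − 1| ≤ 3|y + 1| < 3·(eps/3) = eps.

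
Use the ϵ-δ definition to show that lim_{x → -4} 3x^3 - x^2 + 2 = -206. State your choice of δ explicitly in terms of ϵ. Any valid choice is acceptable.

δ = min(1, ϵ/192)

Suppose ϵ > 0. We want δ > 0 such that 0 < |x + 4| < δ implies |(3x^3 - x^2 + 2) + 206| < ϵ.
(3x^3 - x^2 + 2) + 206 = 3x^3 - x^2 + 208 = (x + 4)(3x^2 - 13x + 52).
So |(3x^3 - x^2 + 2) + 206| = |x + 4|·|3x^2 - 13x + 52|.
Assume first that |x + 4| < 1, so |x| < 5. Then |3x^2 - 13x + 52| ≤ 3·5^2 + 13·5 + 52 = 192.
Hence |(3x^3 - x^2 + 2) + 206| ≤ 192|x + 4| < ϵ provided |x + 4| < ϵ/192.
Choosing δ = min(1, ϵ/192) ensures both conditions, hence |(3x^3 - x^2 + 2) + 206| < ϵ.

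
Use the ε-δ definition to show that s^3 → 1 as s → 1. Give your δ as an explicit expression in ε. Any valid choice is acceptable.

δ = min(2, ε/13)

Let ε > 0 be given. We seek δ > 0 with 0 < |s − 1| < δ ⇒ |s^3 − 1| < ε.
Factor: s^3 − 1 = (s − 1)(s^2 + s + 1), so |s^3 − 1| = |s − 1|·|s^2 + s + 1|.
Impose δ ≤ 2 so that |s| < 3; then |s^2 + s + 1| ≤ 13.
Hence |s^3 − 1| ≤ 13|s − 1|, which is < ε once |s − 1| < ε/13.
Take δ = min(2, ε/13). If 0 < |s − 1| < δ then both bounds hold and |s^3 − 1| ≤ 13|s − 1| < 13·(ε/13) = ε.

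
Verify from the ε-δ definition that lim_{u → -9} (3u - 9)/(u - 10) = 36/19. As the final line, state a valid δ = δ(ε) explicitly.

Let ε > 0 be given. We want δ > 0 with 0 < |u + 9| < δ ⇒ |(3u - 9)/(u - 10) − (36/19)| < ε.
Combining over a common denominator, (3u - 9)/(u - 10) − (36/19) = [(3u - 9)·(-19) − (-36)·(u - 10)] / [(-19)·(u - 10)] = -21(u + 9) / ((-19)(u - 10)).
So |(3u - 9)/(u - 10) − (36/19)| = 21|u + 9| / (19·|u − 10|).
Restrict δ ≤ 19/2. Then |u + 9| < 19/2 gives |u − 10| = |(u + 9) + (-19)| ≥ 19 − 19/2 = 19/2.
Hence |(3u - 9)/(u - 10) − (36/19)| < 21|u + 9|/(19·(19/2)) = (42/361)|u + 9|, which is < ε once |u + 9| < (361/42)ε.
Take δ = min(19/2, (361/42)ε). Then 0 < |u + 9| < δ forces both bounds, so |(3u - 9)/(u - 10) − (36/19)| < ε.

δ = min(19/2, (361/42)ε)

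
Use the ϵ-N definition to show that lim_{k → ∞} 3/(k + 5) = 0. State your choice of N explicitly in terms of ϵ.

Suppose ϵ > 0. For k ≥ 1, |3/(k + 5) − 0| = 3/(k + 5) ≤ 3/k.
We need 3/k < ϵ, i.e. k > 3/ϵ.
Take N = 3/ϵ. If k > N then |3/(k + 5)| ≤ 3/k < ϵ.

N = 3/ϵ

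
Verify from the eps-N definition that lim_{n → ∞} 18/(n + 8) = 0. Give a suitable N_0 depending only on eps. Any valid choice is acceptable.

Fix eps > 0. For n ≥ 1, |18/(n + 8) − 0| = 18/(n + 8) ≤ 18/n.
We need 18/n < eps, i.e. n > 18/eps.
Take N_0 = 18/eps. If n > N_0 then |18/(n + 8)| ≤ 18/n < eps.

N_0 = 18/eps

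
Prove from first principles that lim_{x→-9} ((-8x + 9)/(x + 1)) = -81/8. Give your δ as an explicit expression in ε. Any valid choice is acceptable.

Let ε > 0 be given. We want δ > 0 with 0 < |x + 9| < δ ⇒ |(-8x + 9)/(x + 1) + 81/8| < ε.
Combining over a common denominator, (-8x + 9)/(x + 1) + 81/8 = [(-8x + 9)·(-8) − 81·(x + 1)] / [(-8)·(x + 1)] = -17(x + 9) / ((-8)(x + 1)).
So |(-8x + 9)/(x + 1) + 81/8| = 17|x + 9| / (8·|x + 1|).
Restrict δ ≤ 4. Then |x + 9| < 4 gives |x + 1| = |(x + 9) + (-8)| ≥ 8 − 4 = 4.
Hence |(-8x + 9)/(x + 1) + 81/8| < 17|x + 9|/(8·4) = (17/32)|x + 9|, which is < ε once |x + 9| < (32/17)ε.
Take δ = min(4, (32/17)ε). Then 0 < |x + 9| < δ forces both bounds, so |(-8x + 9)/(x + 1) + 81/8| < ε.

δ = min(4, (32/17)ε)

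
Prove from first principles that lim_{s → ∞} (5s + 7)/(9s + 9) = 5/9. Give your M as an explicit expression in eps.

M = (2/9)/eps

Suppose eps > 0. We seek M > 0 such that s > M implies |(5s + 7)/(9s + 9) − (5/9)| < eps.
(5s + 7)/(9s + 9) − (5/9) = (9(5s + 7) − 5(9s + 9)) / (9(9s + 9)) = 18/(9(9s + 9)).
For s > 0 we have 9s + 9 > 9s, so |(5s + 7)/(9s + 9) − (5/9)| = 18/(9(9s + 9)) < 18/(9·9s) = (2/9)/s.
Thus |(5s + 7)/(9s + 9) − (5/9)| < eps whenever s > (2/9)/eps.
Take M = (2/9)/eps. If s > M then |(5s + 7)/(9s + 9) − (5/9)| < (2/9)/s < eps.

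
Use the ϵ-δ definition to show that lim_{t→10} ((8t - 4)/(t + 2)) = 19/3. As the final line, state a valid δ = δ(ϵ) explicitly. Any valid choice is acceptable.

δ = min(6, (18/5)ϵ)

Let ϵ > 0. We want δ > 0 with 0 < |t − 10| < δ ⇒ |(8t - 4)/(t + 2) − (19/3)| < ϵ.
Combining over a common denominator, (8t - 4)/(t + 2) − (19/3) = [(8t - 4)·12 − 76·(t + 2)] / [12·(t + 2)] = 20(t − 10) / (12(t + 2)).
So |(8t - 4)/(t + 2) − (19/3)| = 20|t − 10| / (12·|t + 2|).
Require δ ≤ 6, so |t + 2| ≥ |12| − |t − 10| > 12 − 6 = 6.
Hence |(8t - 4)/(t + 2) − (19/3)| < 20|t − 10|/(12·6) = (5/18)|t − 10|, which is < ϵ once |t − 10| < (18/5)ϵ.
Take δ = min(6, (18/5)ϵ). Then 0 < |t − 10| < δ forces both bounds, so |(8t - 4)/(t + 2) − (19/3)| < ϵ.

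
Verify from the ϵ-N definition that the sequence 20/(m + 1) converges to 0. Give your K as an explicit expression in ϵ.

Let ϵ > 0. For m ≥ 1, |20/(m + 1) − 0| = 20/(m + 1) ≤ 20/m.
We need 20/m < ϵ, i.e. m > 20/ϵ.
Take K = 20/ϵ. If m > K then |20/(m + 1)| ≤ 20/m < ϵ.

K = 20/ϵ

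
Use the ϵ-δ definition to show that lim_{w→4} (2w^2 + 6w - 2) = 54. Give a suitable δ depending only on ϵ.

δ = min(1, ϵ/24)

Suppose ϵ > 0. We want δ > 0 such that 0 < |w − 4| < δ implies |(2w^2 + 6w - 2) − 54| < ϵ.
(2w^2 + 6w - 2) − 54 = 2w^2 + 6w - 56 = (w − 4)(2w + 14).
So |(2w^2 + 6w - 2) − 54| = |w − 4|·|2w + 14|.
Require δ ≤ 1. Then |w − 4| < 1 gives |w| < 5, and by the triangle inequality |2w + 14| ≤ 2·5 + 14 = 24.
Hence |(2w^2 + 6w - 2) − 54| ≤ 24|w − 4| < ϵ provided |w − 4| < ϵ/24.
Take δ = min(1, ϵ/24). Then 0 < |w − 4| < δ gives both |w − 4| < 1 and |w − 4| < ϵ/24, so |(2w^2 + 6w - 2) − 54| < ϵ.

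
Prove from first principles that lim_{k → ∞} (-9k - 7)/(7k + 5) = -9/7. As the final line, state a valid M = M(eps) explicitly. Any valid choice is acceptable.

Let eps > 0. For k ≥ 1, |(-9k - 7)/(7k + 5) + 9/7| = |-4|/(7(7k + 5)) = 4/(7(7k + 5)).
Since 7k + 5 ≥ 7k for k ≥ 1, this is ≤ 4/(7·7k) = (4/49)/k.
So |(-9k - 7)/(7k + 5) + 9/7| < eps whenever k > (4/49)/eps.
Take M = (4/49)/eps. If k > M then |(-9k - 7)/(7k + 5) + 9/7| ≤ (4/49)/k < eps.

M = (4/49)/eps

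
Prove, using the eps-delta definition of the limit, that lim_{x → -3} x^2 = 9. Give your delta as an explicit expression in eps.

delta = min(2, eps/8)

Fix eps > 0. We seek delta > 0 with 0 < |x + 3| < delta ⇒ |x^2 − 9| < eps.
Factor: x^2 − 9 = (x + 3)(x - 3), so |x^2 − 9| = |x + 3|·|x - 3|.
Restrict delta ≤ 2. Then |x + 3| < 2 gives |x| < 5, so by the triangle inequality |x - 3| ≤ 5 + 3 = 8.
Hence |x^2 − 9| ≤ 8|x + 3|, which is < eps once |x + 3| < eps/8.
Take delta = min(2, eps/8). If 0 < |x + 3| < delta then both bounds hold and |x^2 − 9| ≤ 8|x + 3| < 8·(eps/8) = eps.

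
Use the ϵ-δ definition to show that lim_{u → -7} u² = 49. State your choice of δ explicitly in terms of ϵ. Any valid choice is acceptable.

δ = min(1, ϵ/15)

Suppose ϵ > 0. We seek δ > 0 with 0 < |u + 7| < δ ⇒ |u² − 49| < ϵ.
Factor: u² − 49 = (u + 7)(u - 7), so |u² − 49| = |u + 7|·|u - 7|.
Impose δ ≤ 1 so that |u| < 8; then |u - 7| ≤ 15.
Hence |u² − 49| ≤ 15|u + 7|, which is < ϵ once |u + 7| < ϵ/15.
Take δ = min(1, ϵ/15). If 0 < |u + 7| < δ then both bounds hold and |u² − 49| ≤ 15|u + 7| < 15·(ϵ/15) = ϵ.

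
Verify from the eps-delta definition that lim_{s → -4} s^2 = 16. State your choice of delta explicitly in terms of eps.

delta = min(1, eps/9)

Fix eps > 0. We seek delta > 0 with 0 < |s + 4| < delta ⇒ |s^2 − 16| < eps.
Factor: s^2 − 16 = (s + 4)(s - 4), so |s^2 − 16| = |s + 4|·|s - 4|.
Impose delta ≤ 1 so that |s| < 5; then |s - 4| ≤ 9.
Hence |s^2 − 16| ≤ 9|s + 4|, which is < eps once |s + 4| < eps/9.
Take delta = min(1, eps/9). If 0 < |s + 4| < delta then both bounds hold and |s^2 − 16| ≤ 9|s + 4| < 9·(eps/9) = eps.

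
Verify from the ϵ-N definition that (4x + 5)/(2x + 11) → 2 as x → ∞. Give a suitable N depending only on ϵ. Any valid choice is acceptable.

Let ϵ > 0 be given. We seek N > 0 such that x > N implies |(4x + 5)/(2x + 11) − 2| < ϵ.
(4x + 5)/(2x + 11) − 2 = (2(4x + 5) − 4(2x + 11)) / (2(2x + 11)) = -34/(2(2x + 11)).
For x > 0 we have 2x + 11 > 2x, so |(4x + 5)/(2x + 11) − 2| = 34/(2(2x + 11)) < 34/(2·2x) = (17/2)/x.
Thus |(4x + 5)/(2x + 11) − 2| < ϵ whenever x > (17/2)/ϵ.
Take N = (17/2)/ϵ. If x > N then |(4x + 5)/(2x + 11) − 2| < (17/2)/x < ϵ.

N = (17/2)/ϵ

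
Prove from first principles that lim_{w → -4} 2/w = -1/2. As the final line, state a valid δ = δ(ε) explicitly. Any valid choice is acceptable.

δ = min(2, 4ε)

Suppose ε > 0. We seek δ > 0 such that 0 < |w + 4| < δ implies |2/w + 1/2| < ε.
|2/w + 1/2| = 2·|-4 − w|/(4·|w|) = 2|w + 4|/(4|w|).
Require δ ≤ 2 so that |w| > 4 − 2 = 2, hence 4|w| > 8.
Then |2/w + 1/2| < 2|w + 4|/8, which is < ε when |w + 4| < 4ε.
Take δ = min(2, 4ε). Then 0 < |w + 4| < δ gives both |w + 4| < 2 and |w + 4| < 4ε, so |2/w + 1/2| < ε.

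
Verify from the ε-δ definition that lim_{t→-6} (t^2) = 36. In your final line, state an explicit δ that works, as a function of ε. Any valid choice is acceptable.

Suppose ε > 0. We seek δ > 0 with 0 < |t + 6| < δ ⇒ |t^2 − 36| < ε.
Factor: t^2 − 36 = (t + 6)(t - 6), so |t^2 − 36| = |t + 6|·|t - 6|.
Impose δ ≤ 1 so that |t| < 7; then |t - 6| ≤ 13.
Hence |t^2 − 36| ≤ 13|t + 6|, which is < ε once |t + 6| < ε/13.
Take δ = min(1, ε/13). If 0 < |t + 6| < δ then both bounds hold and |t^2 − 36| ≤ 13|t + 6| < 13·(ε/13) = ε.

δ = min(1, ε/13)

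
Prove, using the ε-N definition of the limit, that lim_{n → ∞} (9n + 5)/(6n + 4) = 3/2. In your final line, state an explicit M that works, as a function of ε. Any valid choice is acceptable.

Suppose ε > 0. For n ≥ 1, |(9n + 5)/(6n + 4) − (3/2)| = |-6|/(6(6n + 4)) = 6/(6(6n + 4)).
Since 6n + 4 ≥ 6n for n ≥ 1, this is ≤ 6/(6·6n) = (1/6)/n.
So |(9n + 5)/(6n + 4) − (3/2)| < ε whenever n > (1/6)/ε.
Take M = (1/6)/ε. If n > M then |(9n + 5)/(6n + 4) − (3/2)| ≤ (1/6)/n < ε.

M = (1/6)/ε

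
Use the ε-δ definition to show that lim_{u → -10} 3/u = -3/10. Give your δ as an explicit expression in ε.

Let ε > 0 be given. We seek δ > 0 such that 0 < |u + 10| < δ implies |3/u + 3/10| < ε.
|3/u + 3/10| = 3·|-10 − u|/(10·|u|) = 3|u + 10|/(10|u|).
Restrict δ ≤ 5. Then |u + 10| < 5 gives |u| > 5, so 10|u| > 50.
Then |3/u + 3/10| < 3|u + 10|/50, which is < ε when |u + 10| < (50/3)ε.
Take δ = min(5, (50/3)ε). Then 0 < |u + 10| < δ gives both |u + 10| < 5 and |u + 10| < (50/3)ε, so |3/u + 3/10| < ε.

δ = min(5, (50/3)ε)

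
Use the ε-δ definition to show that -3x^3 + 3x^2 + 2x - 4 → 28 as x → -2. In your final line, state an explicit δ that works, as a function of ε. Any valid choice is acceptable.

Suppose ε > 0. We want δ > 0 such that 0 < |x + 2| < δ implies |(-3x^3 + 3x^2 + 2x - 4) − 28| < ε.
(-3x^3 + 3x^2 + 2x - 4) − 28 = -3x^3 + 3x^2 + 2x - 32 = (x + 2)(-3x^2 + 9x - 16).
So |(-3x^3 + 3x^2 + 2x - 4) − 28| = |x + 2|·|-3x^2 + 9x - 16|.
Require δ ≤ 2. Then |x + 2| < 2 gives |x| < 4, and by the triangle inequality |-3x^2 + 9x - 16| ≤ 3·4^2 + 9·4 + 16 = 100.
Hence |(-3x^3 + 3x^2 + 2x - 4) − 28| ≤ 100|x + 2| < ε provided |x + 2| < ε/100.
Take δ = min(2, ε/100). Then 0 < |x + 2| < δ gives both |x + 2| < 2 and |x + 2| < ε/100, so |(-3x^3 + 3x^2 + 2x - 4) − 28| < ε.

δ = min(2, ε/100)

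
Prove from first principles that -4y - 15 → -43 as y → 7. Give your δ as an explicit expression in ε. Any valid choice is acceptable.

δ = ε/4

Let ε > 0 be given. We need δ > 0 so that 0 < |y − 7| < δ implies |(-4y - 15) + 43| < ε.
Since (-4y - 15) + 43 = -4(y − 7), we have |(-4y - 15) + 43| = 4|y − 7|.
Thus it suffices that |y − 7| < ε/4.
Choosing δ = ε/4 gives |(-4y - 15) + 43| = 4|y − 7| < ε whenever |y − 7| < δ.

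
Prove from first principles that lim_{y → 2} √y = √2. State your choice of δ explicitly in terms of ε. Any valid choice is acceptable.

δ = min(2, √2·ε)

Let ε > 0. We want δ > 0 such that 0 < |y − 2| < δ implies |√y − √2| < ε.
Rationalise: √y − √2 = (y − 2)/(√y + √2), so |√y − √2| = |y − 2|/(√y + √2).
Restrict δ ≤ 2 so that |y − 2| < 2 forces y > 0, and then √y + √2 > √2.
Hence |√y − √2| < |y − 2|/√2, which is < ε once |y − 2| < √2·ε.
Take δ = min(2, √2·ε). If 0 < |y − 2| < δ then y > 0 and |√y − √2| < |y − 2|/√2 < ε.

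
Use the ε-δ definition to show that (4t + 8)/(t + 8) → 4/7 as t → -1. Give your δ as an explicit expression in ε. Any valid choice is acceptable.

Suppose ε > 0. We want δ > 0 with 0 < |t + 1| < δ ⇒ |(4t + 8)/(t + 8) − (4/7)| < ε.
Combining over a common denominator, (4t + 8)/(t + 8) − (4/7) = [(4t + 8)·7 − 4·(t + 8)] / [7·(t + 8)] = 24(t + 1) / (7(t + 8)).
So |(4t + 8)/(t + 8) − (4/7)| = 24|t + 1| / (7·|t + 8|).
Restrict δ ≤ 7/2. Then |t + 1| < 7/2 gives |t + 8| = |(t + 1) + 7| ≥ 7 − 7/2 = 7/2.
Hence |(4t + 8)/(t + 8) − (4/7)| < 24|t + 1|/(7·(7/2)) = (48/49)|t + 1|, which is < ε once |t + 1| < (49/48)ε.
Take δ = min(7/2, (49/48)ε). Then 0 < |t + 1| < δ forces both bounds, so |(4t + 8)/(t + 8) − (4/7)| < ε.

δ = min(7/2, (49/48)ε)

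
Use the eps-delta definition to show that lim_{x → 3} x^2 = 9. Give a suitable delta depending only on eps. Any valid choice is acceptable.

Fix eps > 0. We seek delta > 0 with 0 < |x − 3| < delta ⇒ |x^2 − 9| < eps.
Factor: x^2 − 9 = (x − 3)(x + 3), so |x^2 − 9| = |x − 3|·|x + 3|.
Restrict delta ≤ 2. Then |x − 3| < 2 gives |x| < 5, so by the triangle inequality |x + 3| ≤ 5 + 3 = 8.
Hence |x^2 − 9| ≤ 8|x − 3|, which is < eps once |x − 3| < eps/8.
Take delta = min(2, eps/8). If 0 < |x − 3| < delta then both bounds hold and |x^2 − 9| ≤ 8|x − 3| < 8·(eps/8) = eps.

delta = min(2, eps/8)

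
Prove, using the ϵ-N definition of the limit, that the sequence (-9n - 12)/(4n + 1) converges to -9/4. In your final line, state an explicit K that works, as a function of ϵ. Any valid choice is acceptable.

K = (39/16)/ϵ

Let ϵ > 0. For n ≥ 1, |(-9n - 12)/(4n + 1) + 9/4| = |-39|/(4(4n + 1)) = 39/(4(4n + 1)).
Since 4n + 1 ≥ 4n for n ≥ 1, this is ≤ 39/(4·4n) = (39/16)/n.
So |(-9n - 12)/(4n + 1) + 9/4| < ϵ whenever n > (39/16)/ϵ.
Take K = (39/16)/ϵ. If n > K then |(-9n - 12)/(4n + 1) + 9/4| ≤ (39/16)/n < ϵ.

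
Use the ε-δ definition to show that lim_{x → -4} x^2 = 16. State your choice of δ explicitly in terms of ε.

Let ε > 0. We seek δ > 0 with 0 < |x + 4| < δ ⇒ |x^2 − 16| < ε.
Factor: x^2 − 16 = (x + 4)(x - 4), so |x^2 − 16| = |x + 4|·|x - 4|.
Impose δ ≤ 2 so that |x| < 6; then |x - 4| ≤ 10.
Hence |x^2 − 16| ≤ 10|x + 4|, which is < ε once |x + 4| < ε/10.
Take δ = min(2, ε/10). If 0 < |x + 4| < δ then both bounds hold and |x^2 − 16| ≤ 10|x + 4| < 10·(ε/10) = ε.

δ = min(2, ε/10)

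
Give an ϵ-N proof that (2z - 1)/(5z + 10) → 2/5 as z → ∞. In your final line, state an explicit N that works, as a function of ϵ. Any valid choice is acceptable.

Let ϵ > 0 be given. We seek N > 0 such that z > N implies |(2z - 1)/(5z + 10) − (2/5)| < ϵ.
(2z - 1)/(5z + 10) − (2/5) = (5(2z - 1) − 2(5z + 10)) / (5(5z + 10)) = -25/(5(5z + 10)).
For z > 0 we have 5z + 10 > 5z, so |(2z - 1)/(5z + 10) − (2/5)| = 25/(5(5z + 10)) < 25/(5·5z) = 1/z.
Thus |(2z - 1)/(5z + 10) − (2/5)| < ϵ whenever z > 1/ϵ.
Take N = 1/ϵ. If z > N then |(2z - 1)/(5z + 10) − (2/5)| < 1/z < ϵ.

N = 1/ϵ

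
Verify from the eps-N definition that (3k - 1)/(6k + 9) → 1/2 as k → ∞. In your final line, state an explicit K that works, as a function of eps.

K = (11/12)/eps

Suppose eps > 0. For k ≥ 1, |(3k - 1)/(6k + 9) − (1/2)| = |-33|/(6(6k + 9)) = 33/(6(6k + 9)).
Since 6k + 9 ≥ 6k for k ≥ 1, this is ≤ 33/(6·6k) = (11/12)/k.
So |(3k - 1)/(6k + 9) − (1/2)| < eps whenever k > (11/12)/eps.
Take K = (11/12)/eps. If k > K then |(3k - 1)/(6k + 9) − (1/2)| ≤ (11/12)/k < eps.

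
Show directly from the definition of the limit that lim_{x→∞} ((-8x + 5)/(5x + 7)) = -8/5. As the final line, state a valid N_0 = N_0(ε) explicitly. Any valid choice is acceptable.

N_0 = (81/25)/ε

Let ε > 0 be given. We seek N_0 > 0 such that x > N_0 implies |(-8x + 5)/(5x + 7) + 8/5| < ε.
(-8x + 5)/(5x + 7) + 8/5 = (5(-8x + 5) − (-8)(5x + 7)) / (5(5x + 7)) = 81/(5(5x + 7)).
For x > 0 we have 5x + 7 > 5x, so |(-8x + 5)/(5x + 7) + 8/5| = 81/(5(5x + 7)) < 81/(5·5x) = (81/25)/x.
Thus |(-8x + 5)/(5x + 7) + 8/5| < ε whenever x > (81/25)/ε.
Take N_0 = (81/25)/ε. If x > N_0 then |(-8x + 5)/(5x + 7) + 8/5| < (81/25)/x < ε.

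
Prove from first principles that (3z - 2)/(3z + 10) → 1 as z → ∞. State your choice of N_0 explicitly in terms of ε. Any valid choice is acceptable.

Let ε > 0 be given. We seek N_0 > 0 such that z > N_0 implies |(3z - 2)/(3z + 10) − 1| < ε.
(3z - 2)/(3z + 10) − 1 = (3(3z - 2) − 3(3z + 10)) / (3(3z + 10)) = -36/(3(3z + 10)).
For z > 0 we have 3z + 10 > 3z, so |(3z - 2)/(3z + 10) − 1| = 36/(3(3z + 10)) < 36/(3·3z) = 4/z.
Thus |(3z - 2)/(3z + 10) − 1| < ε whenever z > 4/ε.
Take N_0 = 4/ε. If z > N_0 then |(3z - 2)/(3z + 10) − 1| < 4/z < ε.

N_0 = 4/ε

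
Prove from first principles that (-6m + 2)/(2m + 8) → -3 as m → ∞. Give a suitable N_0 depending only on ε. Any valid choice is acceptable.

N_0 = 13/ε

Let ε > 0. For m ≥ 1, |(-6m + 2)/(2m + 8) + 3| = |52|/(2(2m + 8)) = 52/(2(2m + 8)).
Since 2m + 8 ≥ 2m for m ≥ 1, this is ≤ 52/(2·2m) = 13/m.
So |(-6m + 2)/(2m + 8) + 3| < ε whenever m > 13/ε.
Take N_0 = 13/ε. If m > N_0 then |(-6m + 2)/(2m + 8) + 3| ≤ 13/m < ε.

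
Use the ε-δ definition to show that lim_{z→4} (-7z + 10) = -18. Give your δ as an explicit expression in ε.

δ = ε/7

Suppose ε > 0. We need δ > 0 so that 0 < |z − 4| < δ implies |(-7z + 10) + 18| < ε.
|(-7z + 10) + 18| = |-7z + 28| = 7|z − 4|.
Thus it suffices that |z − 4| < ε/7.
Take δ = ε/7. If 0 < |z − 4| < δ then |(-7z + 10) + 18| = 7|z − 4| < 7·(ε/7) = ε.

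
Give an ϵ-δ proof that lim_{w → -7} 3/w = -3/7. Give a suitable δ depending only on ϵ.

Suppose ϵ > 0. We seek δ > 0 such that 0 < |w + 7| < δ implies |3/w + 3/7| < ϵ.
|3/w + 3/7| = 3·|-7 − w|/(7·|w|) = 3|w + 7|/(7|w|).
Restrict δ ≤ 7/2. Then |w + 7| < 7/2 gives |w| > 7/2, so 7|w| > 49/2.
Then |3/w + 3/7| < 3|w + 7|/(49/2), which is < ϵ when |w + 7| < (49/6)ϵ.
Take δ = min(7/2, (49/6)ϵ). Then 0 < |w + 7| < δ gives both |w + 7| < 7/2 and |w + 7| < (49/6)ϵ, so |3/w + 3/7| < ϵ.

δ = min(7/2, (49/6)ϵ)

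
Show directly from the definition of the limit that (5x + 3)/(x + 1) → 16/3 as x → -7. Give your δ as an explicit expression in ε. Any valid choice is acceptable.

δ = min(3, 9ε)

Let ε > 0 be given. We want δ > 0 with 0 < |x + 7| < δ ⇒ |(5x + 3)/(x + 1) − (16/3)| < ε.
Combining over a common denominator, (5x + 3)/(x + 1) − (16/3) = [(5x + 3)·(-6) − (-32)·(x + 1)] / [(-6)·(x + 1)] = 2(x + 7) / ((-6)(x + 1)).
So |(5x + 3)/(x + 1) − (16/3)| = 2|x + 7| / (6·|x + 1|).
Require δ ≤ 3, so |x + 1| ≥ |-6| − |x + 7| > 6 − 3 = 3.
Hence |(5x + 3)/(x + 1) − (16/3)| < 2|x + 7|/(6·3) = (1/9)|x + 7|, which is < ε once |x + 7| < 9ε.
Take δ = min(3, 9ε). Then 0 < |x + 7| < δ forces both bounds, so |(5x + 3)/(x + 1) − (16/3)| < ε.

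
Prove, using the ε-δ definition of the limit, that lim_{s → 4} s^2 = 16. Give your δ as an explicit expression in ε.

Let ε > 0. We seek δ > 0 with 0 < |s − 4| < δ ⇒ |s^2 − 16| < ε.
Factor: s^2 − 16 = (s − 4)(s + 4), so |s^2 − 16| = |s − 4|·|s + 4|.
Restrict δ ≤ 2. Then |s − 4| < 2 gives |s| < 6, so by the triangle inequality |s + 4| ≤ 6 + 4 = 10.
Hence |s^2 − 16| ≤ 10|s − 4|, which is < ε once |s − 4| < ε/10.
Take δ = min(2, ε/10). If 0 < |s − 4| < δ then both bounds hold and |s^2 − 16| ≤ 10|s − 4| < 10·(ε/10) = ε.

δ = min(2, ε/10)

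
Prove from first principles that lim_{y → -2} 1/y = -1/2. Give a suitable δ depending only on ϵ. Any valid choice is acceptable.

Let ϵ > 0 be given. We seek δ > 0 such that 0 < |y + 2| < δ implies |1/y + 1/2| < ϵ.
|1/y + 1/2| = |-2 − y|/(2·|y|) = |y + 2|/(2|y|).
Require δ ≤ 1 so that |y| > 2 − 1 = 1, hence 2|y| > 2.
Then |1/y + 1/2| < |y + 2|/2, which is < ϵ when |y + 2| < 2ϵ.
Take δ = min(1, 2ϵ). Then 0 < |y + 2| < δ gives both |y + 2| < 1 and |y + 2| < 2ϵ, so |1/y + 1/2| < ϵ.

δ = min(1, 2ϵ)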